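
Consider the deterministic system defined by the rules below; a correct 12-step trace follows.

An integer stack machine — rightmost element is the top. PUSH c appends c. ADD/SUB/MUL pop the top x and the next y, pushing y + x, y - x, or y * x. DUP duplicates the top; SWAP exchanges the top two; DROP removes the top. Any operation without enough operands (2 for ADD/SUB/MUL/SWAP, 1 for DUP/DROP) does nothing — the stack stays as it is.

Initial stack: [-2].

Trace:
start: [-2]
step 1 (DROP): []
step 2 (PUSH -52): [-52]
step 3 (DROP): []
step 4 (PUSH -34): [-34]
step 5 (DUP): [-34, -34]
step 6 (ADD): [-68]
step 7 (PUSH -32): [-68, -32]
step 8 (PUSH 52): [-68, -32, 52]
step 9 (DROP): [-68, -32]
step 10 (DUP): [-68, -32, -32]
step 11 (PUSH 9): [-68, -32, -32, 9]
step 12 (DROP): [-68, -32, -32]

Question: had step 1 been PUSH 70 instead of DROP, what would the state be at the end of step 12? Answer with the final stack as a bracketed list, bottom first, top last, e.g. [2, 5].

(re-executing from step 1 with the substitution; state before step 1: [-2])
step 1 (PUSH 70): [-2, 70]
step 2 (PUSH -52): [-2, 70, -52]
step 3 (DROP): [-2, 70]
step 4 (PUSH -34): [-2, 70, -34]
step 5 (DUP): [-2, 70, -34, -34]
step 6 (ADD): [-2, 70, -68]
step 7 (PUSH -32): [-2, 70, -68, -32]
step 8 (PUSH 52): [-2, 70, -68, -32, 52]
step 9 (DROP): [-2, 70, -68, -32]
step 10 (DUP): [-2, 70, -68, -32, -32]
step 11 (PUSH 9): [-2, 70, -68, -32, -32, 9]
step 12 (DROP): [-2, 70, -68, -32, -32]

[-2, 70, -68, -32, -32]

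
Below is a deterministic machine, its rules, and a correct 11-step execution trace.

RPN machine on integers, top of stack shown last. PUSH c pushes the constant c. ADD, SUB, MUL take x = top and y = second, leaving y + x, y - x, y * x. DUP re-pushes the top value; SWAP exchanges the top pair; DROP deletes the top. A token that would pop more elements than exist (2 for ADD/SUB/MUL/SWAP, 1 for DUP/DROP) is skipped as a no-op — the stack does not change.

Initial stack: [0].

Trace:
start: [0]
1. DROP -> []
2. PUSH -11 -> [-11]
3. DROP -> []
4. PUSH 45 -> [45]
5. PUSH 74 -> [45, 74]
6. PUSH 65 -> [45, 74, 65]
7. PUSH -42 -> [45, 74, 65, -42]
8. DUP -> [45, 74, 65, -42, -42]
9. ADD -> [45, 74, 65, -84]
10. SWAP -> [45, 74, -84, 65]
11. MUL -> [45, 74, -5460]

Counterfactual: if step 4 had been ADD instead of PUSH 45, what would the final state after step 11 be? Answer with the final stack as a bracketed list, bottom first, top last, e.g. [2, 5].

[74, -5460]

(re-executing from step 4 with the substitution; state before step 4: [])
4. ADD -> []
5. PUSH 74 -> [74]
6. PUSH 65 -> [74, 65]
7. PUSH -42 -> [74, 65, -42]
8. DUP -> [74, 65, -42, -42]
9. ADD -> [74, 65, -84]
10. SWAP -> [74, -84, 65]
11. MUL -> [74, -5460]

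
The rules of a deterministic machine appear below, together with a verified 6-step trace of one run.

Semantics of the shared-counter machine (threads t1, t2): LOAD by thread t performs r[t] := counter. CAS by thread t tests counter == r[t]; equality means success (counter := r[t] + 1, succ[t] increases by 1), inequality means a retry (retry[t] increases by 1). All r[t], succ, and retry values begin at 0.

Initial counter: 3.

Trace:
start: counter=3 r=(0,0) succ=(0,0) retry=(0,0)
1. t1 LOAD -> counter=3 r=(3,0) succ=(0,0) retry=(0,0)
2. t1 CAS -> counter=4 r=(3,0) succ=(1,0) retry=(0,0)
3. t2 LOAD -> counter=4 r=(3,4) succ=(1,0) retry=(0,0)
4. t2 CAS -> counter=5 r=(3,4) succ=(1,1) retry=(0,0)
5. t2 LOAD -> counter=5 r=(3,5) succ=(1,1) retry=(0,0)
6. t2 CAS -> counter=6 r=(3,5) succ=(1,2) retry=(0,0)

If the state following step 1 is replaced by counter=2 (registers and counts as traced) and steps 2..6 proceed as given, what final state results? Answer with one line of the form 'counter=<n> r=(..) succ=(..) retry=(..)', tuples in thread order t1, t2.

counter=4 r=(3,3) succ=(0,2) retry=(1,0)

state after step 1 := counter=2 r=(3,0) succ=(0,0) retry=(0,0)
2. t1 CAS -> counter=2 r=(3,0) succ=(0,0) retry=(1,0)
3. t2 LOAD -> counter=2 r=(3,2) succ=(0,0) retry=(1,0)
4. t2 CAS -> counter=3 r=(3,2) succ=(0,1) retry=(1,0)
5. t2 LOAD -> counter=3 r=(3,3) succ=(0,1) retry=(1,0)
6. t2 CAS -> counter=4 r=(3,3) succ=(0,2) retry=(1,0)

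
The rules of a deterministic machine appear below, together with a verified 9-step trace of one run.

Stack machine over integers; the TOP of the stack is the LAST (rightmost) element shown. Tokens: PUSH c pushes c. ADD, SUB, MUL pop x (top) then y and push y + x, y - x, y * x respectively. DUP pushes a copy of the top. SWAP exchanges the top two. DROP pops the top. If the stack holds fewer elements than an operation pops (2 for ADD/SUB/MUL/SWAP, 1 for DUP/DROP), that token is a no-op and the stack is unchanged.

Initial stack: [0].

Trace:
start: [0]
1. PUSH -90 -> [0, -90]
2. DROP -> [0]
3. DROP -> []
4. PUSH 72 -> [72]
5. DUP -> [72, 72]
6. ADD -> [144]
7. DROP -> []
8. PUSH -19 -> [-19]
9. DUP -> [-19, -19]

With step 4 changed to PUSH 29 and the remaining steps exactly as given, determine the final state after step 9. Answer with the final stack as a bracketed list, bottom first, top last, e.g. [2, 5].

[-19, -19]

(re-executing from step 4 with the substitution; state before step 4: [])
4. PUSH 29 -> [29]
5. DUP -> [29, 29]
6. ADD -> [58]
7. DROP -> []
8. PUSH -19 -> [-19]
9. DUP -> [-19, -19]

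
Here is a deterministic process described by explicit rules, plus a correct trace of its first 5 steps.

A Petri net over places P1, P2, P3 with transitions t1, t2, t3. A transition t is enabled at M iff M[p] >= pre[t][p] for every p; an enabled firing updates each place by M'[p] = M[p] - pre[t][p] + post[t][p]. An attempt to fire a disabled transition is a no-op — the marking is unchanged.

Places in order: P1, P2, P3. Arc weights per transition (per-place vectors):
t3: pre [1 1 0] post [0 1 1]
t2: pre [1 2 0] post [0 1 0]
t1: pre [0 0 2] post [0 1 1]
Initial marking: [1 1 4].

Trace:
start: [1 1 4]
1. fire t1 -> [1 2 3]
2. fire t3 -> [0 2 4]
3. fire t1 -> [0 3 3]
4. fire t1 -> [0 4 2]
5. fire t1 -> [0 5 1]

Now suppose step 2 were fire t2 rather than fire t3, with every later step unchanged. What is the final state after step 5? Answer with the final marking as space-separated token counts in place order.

(re-executing from step 2 with the substitution; state before step 2: [1 2 3])
2. fire t2 -> [0 1 3]
3. fire t1 -> [0 2 2]
4. fire t1 -> [0 3 1]
5. fire t1 -> [0 3 1]

0 3 1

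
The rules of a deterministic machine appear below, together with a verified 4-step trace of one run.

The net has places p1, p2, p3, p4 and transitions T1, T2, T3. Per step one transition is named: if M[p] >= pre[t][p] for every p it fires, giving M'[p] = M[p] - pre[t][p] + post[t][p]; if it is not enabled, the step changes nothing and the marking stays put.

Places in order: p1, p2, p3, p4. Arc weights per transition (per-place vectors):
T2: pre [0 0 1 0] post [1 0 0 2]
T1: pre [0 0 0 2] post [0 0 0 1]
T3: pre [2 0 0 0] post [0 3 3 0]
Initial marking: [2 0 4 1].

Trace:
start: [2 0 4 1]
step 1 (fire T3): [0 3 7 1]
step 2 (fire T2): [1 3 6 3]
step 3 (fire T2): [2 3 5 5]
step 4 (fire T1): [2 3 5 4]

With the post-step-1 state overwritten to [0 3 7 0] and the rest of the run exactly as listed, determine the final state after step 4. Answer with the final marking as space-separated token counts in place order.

state after step 1 := [0 3 7 0]
step 2 (fire T2): [1 3 6 2]
step 3 (fire T2): [2 3 5 4]
step 4 (fire T1): [2 3 5 3]

2 3 5 3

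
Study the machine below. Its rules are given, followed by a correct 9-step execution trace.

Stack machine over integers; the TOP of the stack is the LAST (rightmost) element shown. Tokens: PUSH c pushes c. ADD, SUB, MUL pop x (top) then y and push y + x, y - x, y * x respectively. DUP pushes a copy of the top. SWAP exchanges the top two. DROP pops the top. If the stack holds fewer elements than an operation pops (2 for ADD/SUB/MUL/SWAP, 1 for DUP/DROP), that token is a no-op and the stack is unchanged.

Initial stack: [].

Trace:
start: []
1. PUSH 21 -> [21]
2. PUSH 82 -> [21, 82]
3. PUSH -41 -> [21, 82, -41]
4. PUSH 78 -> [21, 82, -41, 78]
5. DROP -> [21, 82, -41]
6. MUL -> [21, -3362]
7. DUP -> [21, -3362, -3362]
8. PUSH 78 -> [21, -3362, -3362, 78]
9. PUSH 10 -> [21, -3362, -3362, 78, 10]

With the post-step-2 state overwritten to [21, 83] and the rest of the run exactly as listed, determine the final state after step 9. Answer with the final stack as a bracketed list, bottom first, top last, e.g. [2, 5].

state after step 2 := [21, 83]
3. PUSH -41 -> [21, 83, -41]
4. PUSH 78 -> [21, 83, -41, 78]
5. DROP -> [21, 83, -41]
6. MUL -> [21, -3403]
7. DUP -> [21, -3403, -3403]
8. PUSH 78 -> [21, -3403, -3403, 78]
9. PUSH 10 -> [21, -3403, -3403, 78, 10]

[21, -3403, -3403, 78, 10]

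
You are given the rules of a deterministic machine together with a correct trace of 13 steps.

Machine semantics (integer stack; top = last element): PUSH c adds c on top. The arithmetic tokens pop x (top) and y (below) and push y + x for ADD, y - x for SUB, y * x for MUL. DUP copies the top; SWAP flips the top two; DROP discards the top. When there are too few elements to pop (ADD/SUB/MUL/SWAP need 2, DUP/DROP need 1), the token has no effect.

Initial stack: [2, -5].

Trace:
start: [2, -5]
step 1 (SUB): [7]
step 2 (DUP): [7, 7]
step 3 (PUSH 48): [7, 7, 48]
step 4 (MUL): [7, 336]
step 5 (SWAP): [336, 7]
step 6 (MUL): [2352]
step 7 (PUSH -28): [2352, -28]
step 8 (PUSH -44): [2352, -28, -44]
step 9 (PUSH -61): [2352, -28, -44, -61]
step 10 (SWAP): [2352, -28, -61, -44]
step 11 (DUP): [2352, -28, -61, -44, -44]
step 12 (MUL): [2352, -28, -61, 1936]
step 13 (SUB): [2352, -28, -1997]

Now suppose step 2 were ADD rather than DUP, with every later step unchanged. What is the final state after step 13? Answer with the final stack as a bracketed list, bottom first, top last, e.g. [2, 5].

(re-executing from step 2 with the substitution; state before step 2: [7])
step 2 (ADD): [7]
step 3 (PUSH 48): [7, 48]
step 4 (MUL): [336]
step 5 (SWAP): [336]
step 6 (MUL): [336]
step 7 (PUSH -28): [336, -28]
step 8 (PUSH -44): [336, -28, -44]
step 9 (PUSH -61): [336, -28, -44, -61]
step 10 (SWAP): [336, -28, -61, -44]
step 11 (DUP): [336, -28, -61, -44, -44]
step 12 (MUL): [336, -28, -61, 1936]
step 13 (SUB): [336, -28, -1997]

[336, -28, -1997]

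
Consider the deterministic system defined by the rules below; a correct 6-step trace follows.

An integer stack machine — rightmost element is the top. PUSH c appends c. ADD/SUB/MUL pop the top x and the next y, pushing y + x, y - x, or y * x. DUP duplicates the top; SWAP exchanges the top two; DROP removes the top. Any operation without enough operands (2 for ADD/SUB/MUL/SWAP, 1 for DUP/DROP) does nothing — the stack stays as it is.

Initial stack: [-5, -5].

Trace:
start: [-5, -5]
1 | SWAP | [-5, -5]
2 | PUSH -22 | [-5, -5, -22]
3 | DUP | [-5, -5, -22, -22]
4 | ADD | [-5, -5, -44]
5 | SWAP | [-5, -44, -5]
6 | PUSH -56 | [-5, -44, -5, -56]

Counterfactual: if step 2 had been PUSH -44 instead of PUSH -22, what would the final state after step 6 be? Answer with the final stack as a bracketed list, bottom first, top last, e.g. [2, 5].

(re-executing from step 2 with the substitution; state before step 2: [-5, -5])
2 | PUSH -44 | [-5, -5, -44]
3 | DUP | [-5, -5, -44, -44]
4 | ADD | [-5, -5, -88]
5 | SWAP | [-5, -88, -5]
6 | PUSH -56 | [-5, -88, -5, -56]

[-5, -88, -5, -56]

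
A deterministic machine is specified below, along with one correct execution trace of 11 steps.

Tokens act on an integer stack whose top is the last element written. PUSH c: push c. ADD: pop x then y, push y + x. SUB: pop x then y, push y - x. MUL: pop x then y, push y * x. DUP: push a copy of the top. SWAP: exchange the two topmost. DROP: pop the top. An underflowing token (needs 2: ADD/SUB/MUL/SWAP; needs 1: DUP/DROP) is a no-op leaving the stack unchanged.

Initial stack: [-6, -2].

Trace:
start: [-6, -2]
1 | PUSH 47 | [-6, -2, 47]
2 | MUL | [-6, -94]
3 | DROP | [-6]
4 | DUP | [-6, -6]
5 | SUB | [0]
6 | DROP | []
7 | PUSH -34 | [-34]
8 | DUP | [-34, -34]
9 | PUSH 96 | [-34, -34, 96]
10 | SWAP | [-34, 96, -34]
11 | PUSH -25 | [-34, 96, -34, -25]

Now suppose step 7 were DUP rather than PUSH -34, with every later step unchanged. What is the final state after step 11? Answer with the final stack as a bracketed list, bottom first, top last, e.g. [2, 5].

[96, -25]

(re-executing from step 7 with the substitution; state before step 7: [])
7 | DUP | []
8 | DUP | []
9 | PUSH 96 | [96]
10 | SWAP | [96]
11 | PUSH -25 | [96, -25]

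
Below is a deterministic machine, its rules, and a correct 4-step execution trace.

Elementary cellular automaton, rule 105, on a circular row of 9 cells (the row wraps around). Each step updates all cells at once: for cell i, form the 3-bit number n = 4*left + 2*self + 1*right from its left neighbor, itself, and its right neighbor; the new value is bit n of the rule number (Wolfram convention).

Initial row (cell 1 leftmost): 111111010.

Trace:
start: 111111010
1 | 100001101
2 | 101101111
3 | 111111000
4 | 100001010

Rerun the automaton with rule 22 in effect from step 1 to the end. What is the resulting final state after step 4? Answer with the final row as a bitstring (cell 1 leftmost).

(re-executing steps 1..4 under rule 22; state before step 1: 111111010)
1 | 000000010
2 | 000000111
3 | 100001000
4 | 110011101

110011101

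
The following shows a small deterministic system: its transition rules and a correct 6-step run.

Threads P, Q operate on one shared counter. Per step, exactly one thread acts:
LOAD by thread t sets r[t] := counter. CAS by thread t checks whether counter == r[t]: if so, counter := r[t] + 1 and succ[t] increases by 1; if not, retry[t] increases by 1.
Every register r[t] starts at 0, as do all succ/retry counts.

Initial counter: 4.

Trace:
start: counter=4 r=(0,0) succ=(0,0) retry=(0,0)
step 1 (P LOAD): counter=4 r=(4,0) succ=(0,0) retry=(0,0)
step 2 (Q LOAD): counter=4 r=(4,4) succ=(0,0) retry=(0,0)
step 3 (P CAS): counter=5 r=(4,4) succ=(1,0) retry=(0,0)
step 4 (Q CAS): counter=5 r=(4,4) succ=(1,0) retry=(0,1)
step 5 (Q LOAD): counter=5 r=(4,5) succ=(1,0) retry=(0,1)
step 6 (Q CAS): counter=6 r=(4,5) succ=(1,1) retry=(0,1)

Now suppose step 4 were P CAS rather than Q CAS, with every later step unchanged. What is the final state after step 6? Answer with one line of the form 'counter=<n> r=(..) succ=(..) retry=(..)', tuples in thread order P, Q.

(re-executing from step 4 with the substitution; state before step 4: counter=5 r=(4,4) succ=(1,0) retry=(0,0))
step 4 (P CAS): counter=5 r=(4,4) succ=(1,0) retry=(1,0)
step 5 (Q LOAD): counter=5 r=(4,5) succ=(1,0) retry=(1,0)
step 6 (Q CAS): counter=6 r=(4,5) succ=(1,1) retry=(1,0)

counter=6 r=(4,5) succ=(1,1) retry=(1,0)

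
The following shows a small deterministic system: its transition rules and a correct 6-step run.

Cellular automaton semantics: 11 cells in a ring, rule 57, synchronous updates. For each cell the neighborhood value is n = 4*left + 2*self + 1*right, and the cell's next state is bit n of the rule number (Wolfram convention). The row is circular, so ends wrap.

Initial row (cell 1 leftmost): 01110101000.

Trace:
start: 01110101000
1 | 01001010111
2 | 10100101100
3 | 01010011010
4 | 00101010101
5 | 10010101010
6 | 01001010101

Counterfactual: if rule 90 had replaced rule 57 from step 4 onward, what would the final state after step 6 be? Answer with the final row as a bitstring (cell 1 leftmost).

(re-executing steps 4..6 under rule 90; state before step 4: 01010011010)
4 | 10001111001
5 | 11011001111
6 | 01011111000

01011111000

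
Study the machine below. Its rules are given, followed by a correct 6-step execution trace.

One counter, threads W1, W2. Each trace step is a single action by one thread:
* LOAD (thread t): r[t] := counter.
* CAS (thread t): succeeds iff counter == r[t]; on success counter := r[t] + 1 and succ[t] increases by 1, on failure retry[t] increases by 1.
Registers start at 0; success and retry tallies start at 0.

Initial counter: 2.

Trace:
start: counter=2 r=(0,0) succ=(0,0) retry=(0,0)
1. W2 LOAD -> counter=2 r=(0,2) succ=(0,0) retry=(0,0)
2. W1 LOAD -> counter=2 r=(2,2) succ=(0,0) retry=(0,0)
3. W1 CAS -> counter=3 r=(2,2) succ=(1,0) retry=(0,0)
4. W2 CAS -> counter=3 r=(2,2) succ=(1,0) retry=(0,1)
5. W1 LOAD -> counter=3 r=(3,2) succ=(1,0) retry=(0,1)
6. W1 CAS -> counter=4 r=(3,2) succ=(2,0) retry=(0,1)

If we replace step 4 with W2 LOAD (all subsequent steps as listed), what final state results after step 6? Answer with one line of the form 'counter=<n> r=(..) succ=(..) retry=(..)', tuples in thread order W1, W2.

(re-executing from step 4 with the substitution; state before step 4: counter=3 r=(2,2) succ=(1,0) retry=(0,0))
4. W2 LOAD -> counter=3 r=(2,3) succ=(1,0) retry=(0,0)
5. W1 LOAD -> counter=3 r=(3,3) succ=(1,0) retry=(0,0)
6. W1 CAS -> counter=4 r=(3,3) succ=(2,0) retry=(0,0)

counter=4 r=(3,3) succ=(2,0) retry=(0,0)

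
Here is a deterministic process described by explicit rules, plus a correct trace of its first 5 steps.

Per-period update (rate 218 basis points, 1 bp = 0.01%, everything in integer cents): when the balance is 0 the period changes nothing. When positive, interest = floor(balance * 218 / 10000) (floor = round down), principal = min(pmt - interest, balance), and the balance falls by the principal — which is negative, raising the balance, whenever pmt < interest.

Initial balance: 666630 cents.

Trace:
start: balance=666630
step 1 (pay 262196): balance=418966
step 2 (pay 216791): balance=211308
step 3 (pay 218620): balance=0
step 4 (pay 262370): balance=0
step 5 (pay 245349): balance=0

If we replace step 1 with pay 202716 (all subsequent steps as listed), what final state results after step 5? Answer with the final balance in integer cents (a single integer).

(re-executing from step 1 with the substitution; state before step 1: balance=666630)
step 1 (pay 202716): balance=478446
step 2 (pay 216791): balance=272085
step 3 (pay 218620): balance=59396
step 4 (pay 262370): balance=0
step 5 (pay 245349): balance=0

0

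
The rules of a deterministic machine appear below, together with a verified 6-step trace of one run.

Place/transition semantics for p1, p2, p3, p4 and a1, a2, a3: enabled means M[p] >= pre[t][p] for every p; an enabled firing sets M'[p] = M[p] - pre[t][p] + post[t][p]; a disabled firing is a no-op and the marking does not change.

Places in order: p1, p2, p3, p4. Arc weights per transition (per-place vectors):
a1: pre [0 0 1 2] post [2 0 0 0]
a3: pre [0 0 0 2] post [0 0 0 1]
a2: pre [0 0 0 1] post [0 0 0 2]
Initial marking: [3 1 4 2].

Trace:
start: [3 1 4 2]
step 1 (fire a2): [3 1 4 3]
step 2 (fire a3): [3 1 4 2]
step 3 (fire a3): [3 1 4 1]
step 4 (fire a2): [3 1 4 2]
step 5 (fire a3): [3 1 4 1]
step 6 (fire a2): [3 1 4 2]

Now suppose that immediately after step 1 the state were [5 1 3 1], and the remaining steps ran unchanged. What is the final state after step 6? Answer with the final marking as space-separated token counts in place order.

5 1 3 2

state after step 1 := [5 1 3 1]
step 2 (fire a3): [5 1 3 1]
step 3 (fire a3): [5 1 3 1]
step 4 (fire a2): [5 1 3 2]
step 5 (fire a3): [5 1 3 1]
step 6 (fire a2): [5 1 3 2]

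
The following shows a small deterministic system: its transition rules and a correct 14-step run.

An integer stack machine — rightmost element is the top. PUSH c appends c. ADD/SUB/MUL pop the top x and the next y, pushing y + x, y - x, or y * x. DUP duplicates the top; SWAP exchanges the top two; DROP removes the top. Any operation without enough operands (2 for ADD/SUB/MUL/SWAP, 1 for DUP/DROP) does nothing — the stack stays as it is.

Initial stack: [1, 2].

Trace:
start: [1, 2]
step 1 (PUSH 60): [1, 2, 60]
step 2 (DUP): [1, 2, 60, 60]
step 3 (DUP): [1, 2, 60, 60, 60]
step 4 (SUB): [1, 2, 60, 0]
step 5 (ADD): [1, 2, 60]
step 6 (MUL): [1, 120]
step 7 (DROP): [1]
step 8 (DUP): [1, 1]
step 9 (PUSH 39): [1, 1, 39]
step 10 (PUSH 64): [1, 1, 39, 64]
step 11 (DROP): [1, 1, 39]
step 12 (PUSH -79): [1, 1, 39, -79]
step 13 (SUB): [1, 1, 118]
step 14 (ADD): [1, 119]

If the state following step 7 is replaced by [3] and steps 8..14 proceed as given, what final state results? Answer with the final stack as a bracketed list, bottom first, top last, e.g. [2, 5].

[3, 121]

state after step 7 := [3]
step 8 (DUP): [3, 3]
step 9 (PUSH 39): [3, 3, 39]
step 10 (PUSH 64): [3, 3, 39, 64]
step 11 (DROP): [3, 3, 39]
step 12 (PUSH -79): [3, 3, 39, -79]
step 13 (SUB): [3, 3, 118]
step 14 (ADD): [3, 121]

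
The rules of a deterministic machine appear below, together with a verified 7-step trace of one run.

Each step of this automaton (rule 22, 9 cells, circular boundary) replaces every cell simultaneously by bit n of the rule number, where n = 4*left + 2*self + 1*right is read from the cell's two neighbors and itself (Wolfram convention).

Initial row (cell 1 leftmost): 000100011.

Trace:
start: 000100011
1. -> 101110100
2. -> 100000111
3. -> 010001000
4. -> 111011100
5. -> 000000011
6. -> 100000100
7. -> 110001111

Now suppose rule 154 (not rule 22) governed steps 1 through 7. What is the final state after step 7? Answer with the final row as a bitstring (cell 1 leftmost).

110100000

(re-executing steps 1..7 under rule 154; state before step 1: 000100011)
1. -> 101010110
2. -> 000000100
3. -> 000001010
4. -> 000010001
5. -> 100101010
6. -> 011000000
7. -> 110100000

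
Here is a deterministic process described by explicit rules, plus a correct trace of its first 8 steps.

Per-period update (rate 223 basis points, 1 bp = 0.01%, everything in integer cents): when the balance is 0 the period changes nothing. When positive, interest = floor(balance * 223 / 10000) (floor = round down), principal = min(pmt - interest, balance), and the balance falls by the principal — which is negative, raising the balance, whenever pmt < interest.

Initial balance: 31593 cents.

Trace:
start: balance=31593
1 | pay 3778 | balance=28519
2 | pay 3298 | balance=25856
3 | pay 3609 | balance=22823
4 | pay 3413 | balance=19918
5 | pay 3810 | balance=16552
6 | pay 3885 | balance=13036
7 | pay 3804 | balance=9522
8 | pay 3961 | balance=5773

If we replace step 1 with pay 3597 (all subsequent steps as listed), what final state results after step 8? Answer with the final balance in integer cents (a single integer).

5985

(re-executing from step 1 with the substitution; state before step 1: balance=31593)
1 | pay 3597 | balance=28700
2 | pay 3298 | balance=26042
3 | pay 3609 | balance=23013
4 | pay 3413 | balance=20113
5 | pay 3810 | balance=16751
6 | pay 3885 | balance=13239
7 | pay 3804 | balance=9730
8 | pay 3961 | balance=5985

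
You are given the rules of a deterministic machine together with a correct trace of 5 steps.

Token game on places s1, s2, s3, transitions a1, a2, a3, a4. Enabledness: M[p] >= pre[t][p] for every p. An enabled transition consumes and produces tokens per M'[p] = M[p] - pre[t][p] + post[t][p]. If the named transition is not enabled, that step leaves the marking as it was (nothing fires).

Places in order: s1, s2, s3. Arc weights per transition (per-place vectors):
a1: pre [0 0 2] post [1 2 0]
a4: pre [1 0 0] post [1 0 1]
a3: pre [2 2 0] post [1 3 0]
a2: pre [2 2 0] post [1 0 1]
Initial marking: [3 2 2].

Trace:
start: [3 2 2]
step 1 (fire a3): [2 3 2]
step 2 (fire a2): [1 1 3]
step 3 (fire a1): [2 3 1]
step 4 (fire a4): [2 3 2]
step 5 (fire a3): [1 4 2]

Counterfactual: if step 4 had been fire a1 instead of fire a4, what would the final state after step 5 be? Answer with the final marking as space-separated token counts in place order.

(re-executing from step 4 with the substitution; state before step 4: [2 3 1])
step 4 (fire a1): [2 3 1]
step 5 (fire a3): [1 4 1]

1 4 1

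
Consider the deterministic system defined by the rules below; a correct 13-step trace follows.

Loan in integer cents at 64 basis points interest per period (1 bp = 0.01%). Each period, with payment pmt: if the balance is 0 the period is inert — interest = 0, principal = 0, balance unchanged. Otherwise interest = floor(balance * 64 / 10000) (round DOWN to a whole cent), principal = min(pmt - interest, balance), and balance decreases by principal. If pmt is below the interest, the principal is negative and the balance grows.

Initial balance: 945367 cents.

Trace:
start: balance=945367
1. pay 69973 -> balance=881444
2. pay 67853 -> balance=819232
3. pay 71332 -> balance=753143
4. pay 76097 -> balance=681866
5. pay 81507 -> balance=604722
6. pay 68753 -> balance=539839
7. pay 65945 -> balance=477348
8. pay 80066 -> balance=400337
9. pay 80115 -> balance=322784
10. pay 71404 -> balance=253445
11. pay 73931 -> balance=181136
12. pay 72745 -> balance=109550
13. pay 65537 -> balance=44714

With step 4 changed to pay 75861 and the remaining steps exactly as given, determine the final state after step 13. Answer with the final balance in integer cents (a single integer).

(re-executing from step 4 with the substitution; state before step 4: balance=753143)
4. pay 75861 -> balance=682102
5. pay 81507 -> balance=604960
6. pay 68753 -> balance=540078
7. pay 65945 -> balance=477589
8. pay 80066 -> balance=400579
9. pay 80115 -> balance=323027
10. pay 71404 -> balance=253690
11. pay 73931 -> balance=181382
12. pay 72745 -> balance=109797
13. pay 65537 -> balance=44962

44962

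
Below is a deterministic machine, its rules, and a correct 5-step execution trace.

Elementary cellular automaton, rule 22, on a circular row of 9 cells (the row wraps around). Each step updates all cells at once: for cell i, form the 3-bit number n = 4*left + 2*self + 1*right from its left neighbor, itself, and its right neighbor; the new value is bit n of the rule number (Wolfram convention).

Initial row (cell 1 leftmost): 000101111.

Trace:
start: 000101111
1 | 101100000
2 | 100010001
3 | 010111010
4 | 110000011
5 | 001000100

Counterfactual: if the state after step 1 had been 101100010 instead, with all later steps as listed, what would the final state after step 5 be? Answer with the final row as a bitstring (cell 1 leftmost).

state after step 1 := 101100010
2 | 100010110
3 | 110110000
4 | 000001001
5 | 100011111

100011111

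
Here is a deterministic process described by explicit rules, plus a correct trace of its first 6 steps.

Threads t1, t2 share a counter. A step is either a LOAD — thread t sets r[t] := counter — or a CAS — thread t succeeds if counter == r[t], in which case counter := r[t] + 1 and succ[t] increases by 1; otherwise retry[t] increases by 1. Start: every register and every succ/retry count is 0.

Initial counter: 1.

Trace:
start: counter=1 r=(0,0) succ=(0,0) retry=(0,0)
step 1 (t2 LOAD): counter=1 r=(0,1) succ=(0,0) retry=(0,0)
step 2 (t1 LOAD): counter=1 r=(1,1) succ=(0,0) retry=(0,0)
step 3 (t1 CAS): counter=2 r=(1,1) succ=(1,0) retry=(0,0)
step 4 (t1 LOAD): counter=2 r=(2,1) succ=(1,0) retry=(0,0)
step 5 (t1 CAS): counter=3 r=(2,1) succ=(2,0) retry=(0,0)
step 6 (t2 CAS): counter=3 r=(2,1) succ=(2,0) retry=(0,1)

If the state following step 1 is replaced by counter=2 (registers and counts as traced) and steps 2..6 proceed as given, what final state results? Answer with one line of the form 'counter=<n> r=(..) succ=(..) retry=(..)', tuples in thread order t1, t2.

state after step 1 := counter=2 r=(0,1) succ=(0,0) retry=(0,0)
step 2 (t1 LOAD): counter=2 r=(2,1) succ=(0,0) retry=(0,0)
step 3 (t1 CAS): counter=3 r=(2,1) succ=(1,0) retry=(0,0)
step 4 (t1 LOAD): counter=3 r=(3,1) succ=(1,0) retry=(0,0)
step 5 (t1 CAS): counter=4 r=(3,1) succ=(2,0) retry=(0,0)
step 6 (t2 CAS): counter=4 r=(3,1) succ=(2,0) retry=(0,1)

counter=4 r=(3,1) succ=(2,0) retry=(0,1)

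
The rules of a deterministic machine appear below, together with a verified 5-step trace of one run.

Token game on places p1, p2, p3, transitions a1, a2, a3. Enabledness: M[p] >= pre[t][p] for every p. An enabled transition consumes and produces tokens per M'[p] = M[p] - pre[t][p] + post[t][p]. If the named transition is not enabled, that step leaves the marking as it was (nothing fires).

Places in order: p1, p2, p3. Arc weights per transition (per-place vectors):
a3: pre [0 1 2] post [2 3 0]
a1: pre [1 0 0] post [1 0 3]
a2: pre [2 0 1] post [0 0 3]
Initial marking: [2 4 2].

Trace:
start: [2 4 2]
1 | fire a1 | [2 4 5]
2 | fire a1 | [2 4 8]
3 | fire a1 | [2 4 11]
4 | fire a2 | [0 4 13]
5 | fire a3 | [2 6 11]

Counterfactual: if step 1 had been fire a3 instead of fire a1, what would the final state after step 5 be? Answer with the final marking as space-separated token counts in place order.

(re-executing from step 1 with the substitution; state before step 1: [2 4 2])
1 | fire a3 | [4 6 0]
2 | fire a1 | [4 6 3]
3 | fire a1 | [4 6 6]
4 | fire a2 | [2 6 8]
5 | fire a3 | [4 8 6]

4 8 6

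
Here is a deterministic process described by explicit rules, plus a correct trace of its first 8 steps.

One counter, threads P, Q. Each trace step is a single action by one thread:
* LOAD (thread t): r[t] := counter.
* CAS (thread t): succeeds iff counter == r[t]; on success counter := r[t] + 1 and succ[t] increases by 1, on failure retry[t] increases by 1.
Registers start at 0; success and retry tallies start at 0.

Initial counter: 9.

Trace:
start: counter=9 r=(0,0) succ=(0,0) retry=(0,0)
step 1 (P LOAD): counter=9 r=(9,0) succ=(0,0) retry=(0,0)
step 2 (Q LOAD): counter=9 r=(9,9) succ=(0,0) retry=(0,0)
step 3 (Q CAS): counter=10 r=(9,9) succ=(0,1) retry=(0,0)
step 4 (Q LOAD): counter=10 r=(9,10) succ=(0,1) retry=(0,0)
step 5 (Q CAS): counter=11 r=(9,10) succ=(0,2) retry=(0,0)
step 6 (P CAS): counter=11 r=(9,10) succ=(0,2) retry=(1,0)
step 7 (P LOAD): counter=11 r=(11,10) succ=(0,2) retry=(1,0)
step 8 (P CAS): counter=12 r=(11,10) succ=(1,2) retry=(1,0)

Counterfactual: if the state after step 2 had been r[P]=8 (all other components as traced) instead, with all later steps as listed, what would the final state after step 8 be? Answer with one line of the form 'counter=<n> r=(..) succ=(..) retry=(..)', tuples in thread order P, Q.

counter=12 r=(11,10) succ=(1,2) retry=(1,0)

state after step 2 := counter=9 r=(8,9) succ=(0,0) retry=(0,0)
step 3 (Q CAS): counter=10 r=(8,9) succ=(0,1) retry=(0,0)
step 4 (Q LOAD): counter=10 r=(8,10) succ=(0,1) retry=(0,0)
step 5 (Q CAS): counter=11 r=(8,10) succ=(0,2) retry=(0,0)
step 6 (P CAS): counter=11 r=(8,10) succ=(0,2) retry=(1,0)
step 7 (P LOAD): counter=11 r=(11,10) succ=(0,2) retry=(1,0)
step 8 (P CAS): counter=12 r=(11,10) succ=(1,2) retry=(1,0)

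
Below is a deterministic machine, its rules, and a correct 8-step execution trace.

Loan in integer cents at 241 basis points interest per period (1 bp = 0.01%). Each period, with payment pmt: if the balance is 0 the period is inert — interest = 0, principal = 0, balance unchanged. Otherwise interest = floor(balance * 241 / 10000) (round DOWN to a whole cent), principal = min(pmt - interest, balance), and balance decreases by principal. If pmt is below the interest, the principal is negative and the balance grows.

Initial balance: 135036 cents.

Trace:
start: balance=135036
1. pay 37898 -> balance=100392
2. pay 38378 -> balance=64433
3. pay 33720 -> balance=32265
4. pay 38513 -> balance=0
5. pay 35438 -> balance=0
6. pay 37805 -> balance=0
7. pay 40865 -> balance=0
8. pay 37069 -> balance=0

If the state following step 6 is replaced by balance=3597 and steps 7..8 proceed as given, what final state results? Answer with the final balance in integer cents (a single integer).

0

state after step 6 := balance=3597
7. pay 40865 -> balance=0
8. pay 37069 -> balance=0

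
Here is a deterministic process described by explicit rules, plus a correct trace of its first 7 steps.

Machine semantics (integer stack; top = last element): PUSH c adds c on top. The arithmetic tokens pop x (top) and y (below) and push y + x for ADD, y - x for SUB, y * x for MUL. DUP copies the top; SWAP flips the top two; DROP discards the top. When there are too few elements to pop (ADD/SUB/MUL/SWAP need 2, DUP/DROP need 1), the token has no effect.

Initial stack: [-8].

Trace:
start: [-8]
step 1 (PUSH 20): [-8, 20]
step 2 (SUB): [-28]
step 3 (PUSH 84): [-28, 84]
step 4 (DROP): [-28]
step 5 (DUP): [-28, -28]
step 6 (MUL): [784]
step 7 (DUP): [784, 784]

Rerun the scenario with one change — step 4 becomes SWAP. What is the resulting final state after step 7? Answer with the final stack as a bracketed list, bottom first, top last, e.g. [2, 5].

[84, 784, 784]

(re-executing from step 4 with the substitution; state before step 4: [-28, 84])
step 4 (SWAP): [84, -28]
step 5 (DUP): [84, -28, -28]
step 6 (MUL): [84, 784]
step 7 (DUP): [84, 784, 784]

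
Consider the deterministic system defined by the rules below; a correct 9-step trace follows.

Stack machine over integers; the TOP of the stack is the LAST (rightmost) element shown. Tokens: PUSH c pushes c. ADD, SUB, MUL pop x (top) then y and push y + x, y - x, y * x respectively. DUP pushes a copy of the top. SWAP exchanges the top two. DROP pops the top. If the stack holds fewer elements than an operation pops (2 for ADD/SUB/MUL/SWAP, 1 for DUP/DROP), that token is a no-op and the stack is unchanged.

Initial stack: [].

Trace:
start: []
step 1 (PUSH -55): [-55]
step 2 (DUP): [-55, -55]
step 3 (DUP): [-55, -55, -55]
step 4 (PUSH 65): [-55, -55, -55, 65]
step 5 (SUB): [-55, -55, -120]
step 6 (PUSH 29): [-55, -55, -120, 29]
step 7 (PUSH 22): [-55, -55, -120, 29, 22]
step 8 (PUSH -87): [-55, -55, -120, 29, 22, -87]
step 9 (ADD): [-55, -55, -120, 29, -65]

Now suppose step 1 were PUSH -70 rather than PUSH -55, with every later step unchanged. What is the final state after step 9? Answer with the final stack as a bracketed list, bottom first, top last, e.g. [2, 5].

(re-executing from step 1 with the substitution; state before step 1: [])
step 1 (PUSH -70): [-70]
step 2 (DUP): [-70, -70]
step 3 (DUP): [-70, -70, -70]
step 4 (PUSH 65): [-70, -70, -70, 65]
step 5 (SUB): [-70, -70, -135]
step 6 (PUSH 29): [-70, -70, -135, 29]
step 7 (PUSH 22): [-70, -70, -135, 29, 22]
step 8 (PUSH -87): [-70, -70, -135, 29, 22, -87]
step 9 (ADD): [-70, -70, -135, 29, -65]

[-70, -70, -135, 29, -65]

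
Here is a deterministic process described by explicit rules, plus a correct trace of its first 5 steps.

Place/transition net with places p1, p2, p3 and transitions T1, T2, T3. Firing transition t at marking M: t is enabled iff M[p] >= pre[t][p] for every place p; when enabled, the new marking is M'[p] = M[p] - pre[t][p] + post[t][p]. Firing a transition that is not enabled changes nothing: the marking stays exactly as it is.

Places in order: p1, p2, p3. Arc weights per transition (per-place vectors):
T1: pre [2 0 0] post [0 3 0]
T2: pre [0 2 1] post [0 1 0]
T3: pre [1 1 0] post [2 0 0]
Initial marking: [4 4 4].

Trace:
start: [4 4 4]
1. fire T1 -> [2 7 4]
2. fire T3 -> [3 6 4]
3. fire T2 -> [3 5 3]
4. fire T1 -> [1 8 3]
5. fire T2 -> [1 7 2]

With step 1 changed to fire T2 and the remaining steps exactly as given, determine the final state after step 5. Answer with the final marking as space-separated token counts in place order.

3 3 1

(re-executing from step 1 with the substitution; state before step 1: [4 4 4])
1. fire T2 -> [4 3 3]
2. fire T3 -> [5 2 3]
3. fire T2 -> [5 1 2]
4. fire T1 -> [3 4 2]
5. fire T2 -> [3 3 1]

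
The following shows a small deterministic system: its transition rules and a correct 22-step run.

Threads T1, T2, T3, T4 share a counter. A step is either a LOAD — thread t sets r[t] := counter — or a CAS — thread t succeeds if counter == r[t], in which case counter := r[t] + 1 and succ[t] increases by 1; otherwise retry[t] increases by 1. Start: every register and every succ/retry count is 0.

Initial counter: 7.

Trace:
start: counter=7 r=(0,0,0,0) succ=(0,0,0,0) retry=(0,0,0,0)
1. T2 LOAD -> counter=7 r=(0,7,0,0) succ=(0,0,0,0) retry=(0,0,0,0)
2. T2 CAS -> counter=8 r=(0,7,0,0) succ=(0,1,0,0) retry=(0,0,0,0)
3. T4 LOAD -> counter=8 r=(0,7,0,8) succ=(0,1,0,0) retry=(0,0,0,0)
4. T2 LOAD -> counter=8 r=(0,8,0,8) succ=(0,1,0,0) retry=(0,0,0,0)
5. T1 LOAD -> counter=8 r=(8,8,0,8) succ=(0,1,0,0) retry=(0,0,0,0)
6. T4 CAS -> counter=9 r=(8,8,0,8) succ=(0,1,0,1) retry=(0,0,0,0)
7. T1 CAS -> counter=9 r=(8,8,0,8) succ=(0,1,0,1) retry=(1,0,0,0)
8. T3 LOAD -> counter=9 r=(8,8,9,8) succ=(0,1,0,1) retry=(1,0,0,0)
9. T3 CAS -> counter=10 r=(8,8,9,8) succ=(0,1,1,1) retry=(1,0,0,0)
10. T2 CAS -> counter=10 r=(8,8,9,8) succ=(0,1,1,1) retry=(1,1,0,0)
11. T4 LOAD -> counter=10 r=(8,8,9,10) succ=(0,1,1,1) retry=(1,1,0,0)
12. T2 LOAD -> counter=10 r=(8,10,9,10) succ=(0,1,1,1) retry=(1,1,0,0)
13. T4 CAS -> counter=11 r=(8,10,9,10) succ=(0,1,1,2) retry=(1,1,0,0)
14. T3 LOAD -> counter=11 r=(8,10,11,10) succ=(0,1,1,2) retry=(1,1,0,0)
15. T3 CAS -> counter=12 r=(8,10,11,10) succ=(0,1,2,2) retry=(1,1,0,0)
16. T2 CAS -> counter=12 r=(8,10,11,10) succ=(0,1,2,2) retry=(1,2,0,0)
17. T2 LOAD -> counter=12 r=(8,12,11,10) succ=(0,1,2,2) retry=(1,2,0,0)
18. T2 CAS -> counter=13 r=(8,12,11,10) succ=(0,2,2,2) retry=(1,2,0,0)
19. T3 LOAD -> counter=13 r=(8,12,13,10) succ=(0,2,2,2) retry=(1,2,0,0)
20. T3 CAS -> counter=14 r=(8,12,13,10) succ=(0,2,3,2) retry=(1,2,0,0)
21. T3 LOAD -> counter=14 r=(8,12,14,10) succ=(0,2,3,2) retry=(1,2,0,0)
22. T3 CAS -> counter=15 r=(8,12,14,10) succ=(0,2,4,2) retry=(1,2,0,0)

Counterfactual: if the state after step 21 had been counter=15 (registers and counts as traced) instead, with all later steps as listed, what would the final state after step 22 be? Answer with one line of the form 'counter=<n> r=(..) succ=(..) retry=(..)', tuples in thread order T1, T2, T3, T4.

state after step 21 := counter=15 r=(8,12,14,10) succ=(0,2,3,2) retry=(1,2,0,0)
22. T3 CAS -> counter=15 r=(8,12,14,10) succ=(0,2,3,2) retry=(1,2,1,0)

counter=15 r=(8,12,14,10) succ=(0,2,3,2) retry=(1,2,1,0)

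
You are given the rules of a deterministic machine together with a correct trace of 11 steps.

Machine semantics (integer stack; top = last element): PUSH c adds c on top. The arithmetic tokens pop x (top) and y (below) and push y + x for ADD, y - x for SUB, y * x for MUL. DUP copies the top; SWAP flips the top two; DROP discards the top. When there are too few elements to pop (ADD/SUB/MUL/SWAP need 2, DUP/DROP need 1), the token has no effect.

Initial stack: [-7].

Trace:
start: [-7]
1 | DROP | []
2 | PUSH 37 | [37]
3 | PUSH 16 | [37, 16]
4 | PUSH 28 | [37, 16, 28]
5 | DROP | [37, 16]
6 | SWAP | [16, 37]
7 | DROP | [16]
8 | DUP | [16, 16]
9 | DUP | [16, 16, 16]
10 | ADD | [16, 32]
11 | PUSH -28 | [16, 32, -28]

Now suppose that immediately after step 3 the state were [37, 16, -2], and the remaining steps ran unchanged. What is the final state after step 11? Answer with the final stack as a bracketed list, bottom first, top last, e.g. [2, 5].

state after step 3 := [37, 16, -2]
4 | PUSH 28 | [37, 16, -2, 28]
5 | DROP | [37, 16, -2]
6 | SWAP | [37, -2, 16]
7 | DROP | [37, -2]
8 | DUP | [37, -2, -2]
9 | DUP | [37, -2, -2, -2]
10 | ADD | [37, -2, -4]
11 | PUSH -28 | [37, -2, -4, -28]

[37, -2, -4, -28]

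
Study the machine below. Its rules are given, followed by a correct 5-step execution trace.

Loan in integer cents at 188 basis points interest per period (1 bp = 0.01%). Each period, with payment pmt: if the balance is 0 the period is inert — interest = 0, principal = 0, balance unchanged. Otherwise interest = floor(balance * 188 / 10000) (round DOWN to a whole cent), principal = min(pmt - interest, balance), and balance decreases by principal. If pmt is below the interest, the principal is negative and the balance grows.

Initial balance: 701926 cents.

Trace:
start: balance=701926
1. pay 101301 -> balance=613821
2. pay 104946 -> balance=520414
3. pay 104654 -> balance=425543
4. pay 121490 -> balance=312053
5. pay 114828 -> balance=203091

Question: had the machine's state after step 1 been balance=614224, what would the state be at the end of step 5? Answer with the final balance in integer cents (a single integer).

state after step 1 := balance=614224
2. pay 104946 -> balance=520825
3. pay 104654 -> balance=425962
4. pay 121490 -> balance=312480
5. pay 114828 -> balance=203526

203526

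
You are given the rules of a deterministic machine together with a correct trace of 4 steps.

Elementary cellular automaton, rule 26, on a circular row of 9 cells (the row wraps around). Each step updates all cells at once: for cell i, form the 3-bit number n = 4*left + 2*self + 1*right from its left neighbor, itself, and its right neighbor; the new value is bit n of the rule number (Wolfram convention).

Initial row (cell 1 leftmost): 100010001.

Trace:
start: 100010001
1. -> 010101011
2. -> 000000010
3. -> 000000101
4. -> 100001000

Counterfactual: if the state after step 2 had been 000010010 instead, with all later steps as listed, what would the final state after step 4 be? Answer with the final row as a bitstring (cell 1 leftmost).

state after step 2 := 000010010
3. -> 000101101
4. -> 101001000

101001000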